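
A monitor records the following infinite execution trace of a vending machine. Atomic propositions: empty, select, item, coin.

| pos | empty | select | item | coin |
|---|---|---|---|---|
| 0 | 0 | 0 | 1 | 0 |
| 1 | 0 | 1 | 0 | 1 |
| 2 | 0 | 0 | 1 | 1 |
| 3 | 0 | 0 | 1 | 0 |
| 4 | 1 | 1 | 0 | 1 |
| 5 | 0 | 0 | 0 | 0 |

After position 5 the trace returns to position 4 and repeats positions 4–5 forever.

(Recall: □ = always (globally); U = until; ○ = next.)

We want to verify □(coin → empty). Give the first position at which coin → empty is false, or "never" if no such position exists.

1

Check coin → empty at each position in order: 0 ✓.
At position 1 the labels are {coin, select}, so coin → empty is false there. This is the first violation.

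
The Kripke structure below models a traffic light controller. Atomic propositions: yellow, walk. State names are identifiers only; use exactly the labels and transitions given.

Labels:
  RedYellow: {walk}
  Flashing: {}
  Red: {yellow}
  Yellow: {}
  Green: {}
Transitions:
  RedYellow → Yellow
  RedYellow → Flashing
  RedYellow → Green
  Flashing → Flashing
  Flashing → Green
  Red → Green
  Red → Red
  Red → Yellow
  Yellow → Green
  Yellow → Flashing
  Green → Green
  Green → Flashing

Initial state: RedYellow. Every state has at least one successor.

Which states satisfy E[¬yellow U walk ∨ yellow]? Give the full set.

{RedYellow, Red}

States satisfying ¬yellow: {RedYellow, Flashing, Yellow, Green}.
States satisfying walk ∨ yellow: {RedYellow, Red}.
States satisfying E[¬yellow U walk ∨ yellow]: {RedYellow, Red}.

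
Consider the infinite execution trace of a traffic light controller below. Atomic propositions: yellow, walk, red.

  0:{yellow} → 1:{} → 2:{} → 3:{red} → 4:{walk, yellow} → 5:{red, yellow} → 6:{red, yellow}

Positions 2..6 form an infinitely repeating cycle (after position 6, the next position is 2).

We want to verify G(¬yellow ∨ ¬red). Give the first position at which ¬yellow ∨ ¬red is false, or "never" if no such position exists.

Check ¬yellow ∨ ¬red at each position in order: 0 ✓, 1 ✓, 2 ✓, 3 ✓, 4 ✓.
At position 5 the labels are {red, yellow}, so ¬yellow ∨ ¬red is false there. This is the first violation.

5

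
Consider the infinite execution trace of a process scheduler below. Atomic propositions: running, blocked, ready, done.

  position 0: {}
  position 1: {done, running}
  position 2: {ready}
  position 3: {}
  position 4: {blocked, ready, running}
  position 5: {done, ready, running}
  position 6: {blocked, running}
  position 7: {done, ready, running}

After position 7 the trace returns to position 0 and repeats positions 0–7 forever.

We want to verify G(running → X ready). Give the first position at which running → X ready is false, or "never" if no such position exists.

Check running → X ready at each position in order: 0 ✓, 1 ✓, 2 ✓, 3 ✓, 4 ✓.
At position 5 the labels are {done, ready, running} and the next position 6 has {blocked, running}, so running → X ready is false there. This is the first violation.

5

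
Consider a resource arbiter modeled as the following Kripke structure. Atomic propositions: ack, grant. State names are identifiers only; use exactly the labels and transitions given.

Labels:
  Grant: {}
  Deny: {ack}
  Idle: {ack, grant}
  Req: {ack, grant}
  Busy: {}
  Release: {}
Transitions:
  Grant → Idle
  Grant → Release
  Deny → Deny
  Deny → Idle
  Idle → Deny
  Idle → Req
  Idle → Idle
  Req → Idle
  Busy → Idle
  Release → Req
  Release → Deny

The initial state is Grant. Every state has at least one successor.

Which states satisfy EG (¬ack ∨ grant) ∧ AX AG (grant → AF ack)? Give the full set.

States satisfying ¬ack ∨ grant: {Grant, Idle, Req, Busy, Release}.
States satisfying EG (¬ack ∨ grant): {Grant, Idle, Req, Busy, Release}.
States satisfying AG (grant → AF ack): {Grant, Deny, Idle, Req, Busy, Release}.
States satisfying AX AG (grant → AF ack): {Grant, Deny, Idle, Req, Busy, Release}.
States satisfying EG (¬ack ∨ grant) ∧ AX AG (grant → AF ack): {Grant, Idle, Req, Busy, Release}.

{Grant, Idle, Req, Busy, Release}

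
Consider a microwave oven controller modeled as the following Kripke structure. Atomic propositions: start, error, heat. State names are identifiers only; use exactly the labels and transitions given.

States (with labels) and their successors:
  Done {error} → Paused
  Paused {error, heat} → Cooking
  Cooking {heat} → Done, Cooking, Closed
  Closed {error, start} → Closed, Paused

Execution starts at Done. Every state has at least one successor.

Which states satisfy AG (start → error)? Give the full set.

States satisfying start → error: {Done, Paused, Cooking, Closed}.
States satisfying AG (start → error): {Done, Paused, Cooking, Closed}.

{Done, Paused, Cooking, Closed}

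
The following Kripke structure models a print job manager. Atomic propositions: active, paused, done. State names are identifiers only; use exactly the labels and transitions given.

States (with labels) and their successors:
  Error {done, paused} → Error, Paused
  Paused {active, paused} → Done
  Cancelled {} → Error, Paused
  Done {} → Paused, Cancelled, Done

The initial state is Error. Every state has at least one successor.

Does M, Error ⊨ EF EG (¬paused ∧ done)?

No

States satisfying EG (¬paused ∧ done): ∅.
States satisfying EF EG (¬paused ∧ done): ∅.
No suitable path/successor from Error witnesses the formula.
Error ∉ Sat(EF EG (¬paused ∧ done)).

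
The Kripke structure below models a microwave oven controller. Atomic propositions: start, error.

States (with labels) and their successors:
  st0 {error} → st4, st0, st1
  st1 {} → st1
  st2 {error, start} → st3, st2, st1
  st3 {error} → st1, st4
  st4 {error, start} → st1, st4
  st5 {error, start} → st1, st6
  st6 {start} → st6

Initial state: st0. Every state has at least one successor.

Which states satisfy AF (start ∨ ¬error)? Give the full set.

States satisfying start ∨ ¬error: {st1, st2, st4, st5, st6}.
States satisfying AF (start ∨ ¬error): {st1, st2, st3, st4, st5, st6}.

{st1, st2, st3, st4, st5, st6}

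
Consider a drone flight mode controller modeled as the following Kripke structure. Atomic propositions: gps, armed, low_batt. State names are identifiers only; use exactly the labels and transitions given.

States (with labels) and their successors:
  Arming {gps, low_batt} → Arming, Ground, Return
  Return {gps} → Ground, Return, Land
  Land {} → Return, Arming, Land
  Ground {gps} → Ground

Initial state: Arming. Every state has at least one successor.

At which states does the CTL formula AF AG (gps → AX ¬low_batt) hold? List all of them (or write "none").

{Ground}

States satisfying AG (gps → AX ¬low_batt): {Ground}.
States satisfying AF AG (gps → AX ¬low_batt): {Ground}.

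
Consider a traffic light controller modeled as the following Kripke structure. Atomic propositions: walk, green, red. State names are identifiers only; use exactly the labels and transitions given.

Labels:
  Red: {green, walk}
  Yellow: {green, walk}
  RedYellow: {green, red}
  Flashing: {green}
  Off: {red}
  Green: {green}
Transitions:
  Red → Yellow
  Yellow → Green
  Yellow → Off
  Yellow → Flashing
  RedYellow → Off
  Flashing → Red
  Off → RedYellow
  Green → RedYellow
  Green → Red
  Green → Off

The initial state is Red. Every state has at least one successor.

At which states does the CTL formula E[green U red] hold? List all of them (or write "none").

{Red, Yellow, RedYellow, Flashing, Off, Green}

States satisfying green: {Red, Yellow, RedYellow, Flashing, Green}.
States satisfying red: {RedYellow, Off}.
States satisfying E[green U red]: {Red, Yellow, RedYellow, Flashing, Off, Green}.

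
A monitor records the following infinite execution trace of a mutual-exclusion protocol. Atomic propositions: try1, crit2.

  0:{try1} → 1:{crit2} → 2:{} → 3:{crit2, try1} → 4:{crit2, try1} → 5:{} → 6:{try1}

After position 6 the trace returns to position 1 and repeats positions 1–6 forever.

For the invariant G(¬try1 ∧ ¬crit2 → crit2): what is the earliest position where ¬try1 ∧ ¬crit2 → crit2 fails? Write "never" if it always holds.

Check ¬try1 ∧ ¬crit2 → crit2 at each position in order: 0 ✓, 1 ✓.
At position 2 the labels are {}, so ¬try1 ∧ ¬crit2 → crit2 is false there. This is the first violation.

2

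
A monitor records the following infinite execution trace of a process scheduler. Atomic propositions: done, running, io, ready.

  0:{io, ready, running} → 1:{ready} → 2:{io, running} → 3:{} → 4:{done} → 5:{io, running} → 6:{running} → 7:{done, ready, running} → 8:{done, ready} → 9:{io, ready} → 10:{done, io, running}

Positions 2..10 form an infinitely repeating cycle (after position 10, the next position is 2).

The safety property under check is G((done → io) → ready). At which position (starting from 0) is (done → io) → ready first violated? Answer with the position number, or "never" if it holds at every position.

2

Check (done → io) → ready at each position in order: 0 ✓, 1 ✓.
At position 2 the labels are {io, running}, so (done → io) → ready is false there. This is the first violation.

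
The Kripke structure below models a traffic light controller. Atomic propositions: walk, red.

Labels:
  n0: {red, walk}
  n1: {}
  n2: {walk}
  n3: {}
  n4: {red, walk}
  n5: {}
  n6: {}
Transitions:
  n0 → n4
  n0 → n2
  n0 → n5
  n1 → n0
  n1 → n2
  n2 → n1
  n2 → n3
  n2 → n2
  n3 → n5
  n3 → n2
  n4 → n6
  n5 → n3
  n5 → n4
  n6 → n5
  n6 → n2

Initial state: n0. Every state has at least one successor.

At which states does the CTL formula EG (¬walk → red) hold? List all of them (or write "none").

{n0, n2}

States satisfying ¬walk → red: {n0, n2, n4}.
States satisfying EG (¬walk → red): {n0, n2}.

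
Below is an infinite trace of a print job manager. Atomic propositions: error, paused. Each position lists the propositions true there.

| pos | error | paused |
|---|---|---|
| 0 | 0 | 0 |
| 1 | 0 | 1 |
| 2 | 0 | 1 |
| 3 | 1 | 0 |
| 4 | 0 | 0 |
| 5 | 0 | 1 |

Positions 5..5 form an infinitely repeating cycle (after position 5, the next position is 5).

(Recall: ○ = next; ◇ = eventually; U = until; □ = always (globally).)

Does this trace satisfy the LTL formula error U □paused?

No

Walking from position 0: at position 0, □paused has not yet held and error fails, so error U □paused is false.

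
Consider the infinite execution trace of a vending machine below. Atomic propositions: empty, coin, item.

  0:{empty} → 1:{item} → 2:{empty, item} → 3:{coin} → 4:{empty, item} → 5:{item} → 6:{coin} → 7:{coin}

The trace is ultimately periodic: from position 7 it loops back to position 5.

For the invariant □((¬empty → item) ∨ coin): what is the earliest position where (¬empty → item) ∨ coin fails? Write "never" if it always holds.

never

(¬empty → item) ∨ coin holds at every position 0..7, and those are all the positions the trace ever visits, so the invariant □((¬empty → item) ∨ coin) is never violated.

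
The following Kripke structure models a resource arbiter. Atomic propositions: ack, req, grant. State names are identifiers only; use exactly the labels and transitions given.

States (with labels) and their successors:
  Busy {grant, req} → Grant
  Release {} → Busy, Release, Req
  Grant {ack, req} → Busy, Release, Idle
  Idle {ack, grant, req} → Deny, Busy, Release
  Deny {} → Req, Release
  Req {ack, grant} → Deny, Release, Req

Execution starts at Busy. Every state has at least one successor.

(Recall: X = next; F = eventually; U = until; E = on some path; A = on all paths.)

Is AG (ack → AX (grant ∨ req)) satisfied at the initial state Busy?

Violated

States satisfying ack → AX (grant ∨ req): {Busy, Release, Deny}.
States satisfying AG (ack → AX (grant ∨ req)): ∅.
Grant is reachable from Busy and violates ack → AX (grant ∨ req), so AG fails at Busy.
Busy ∉ Sat(AG (ack → AX (grant ∨ req))).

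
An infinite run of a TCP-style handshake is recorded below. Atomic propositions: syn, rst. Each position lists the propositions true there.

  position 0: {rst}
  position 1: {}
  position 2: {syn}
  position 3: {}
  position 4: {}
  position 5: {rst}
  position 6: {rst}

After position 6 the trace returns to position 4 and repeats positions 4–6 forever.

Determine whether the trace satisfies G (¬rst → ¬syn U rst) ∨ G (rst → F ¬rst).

¬rst → ¬syn U rst must hold at every position from 0 onward. It fails at position 1, so G (¬rst → ¬syn U rst) is false.
Positions where ¬rst holds: 1, 2, 3, 4.
Check ¬syn U rst at each: 1→fails, 2→fails, 3→ok, 4→ok.
rst → F ¬rst holds at every position 0..6, and those are all positions ever visited, so G (rst → F ¬rst) holds.
Positions where rst holds: 0, 5, 6.
Check F ¬rst at each: 0→ok, 5→ok, 6→ok.
At position 0: G (¬rst → ¬syn U rst) is false; G (rst → F ¬rst) is true; so G (¬rst → ¬syn U rst) ∨ G (rst → F ¬rst) is true.

Yes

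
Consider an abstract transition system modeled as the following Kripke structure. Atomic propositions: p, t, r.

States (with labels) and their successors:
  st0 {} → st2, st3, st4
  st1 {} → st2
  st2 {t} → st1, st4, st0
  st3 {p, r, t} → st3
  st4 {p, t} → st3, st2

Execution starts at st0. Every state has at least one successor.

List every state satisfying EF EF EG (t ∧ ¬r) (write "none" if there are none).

States satisfying EF EG (t ∧ ¬r): {st0, st1, st2, st4}.
States satisfying EF EF EG (t ∧ ¬r): {st0, st1, st2, st4}.

{st0, st1, st2, st4}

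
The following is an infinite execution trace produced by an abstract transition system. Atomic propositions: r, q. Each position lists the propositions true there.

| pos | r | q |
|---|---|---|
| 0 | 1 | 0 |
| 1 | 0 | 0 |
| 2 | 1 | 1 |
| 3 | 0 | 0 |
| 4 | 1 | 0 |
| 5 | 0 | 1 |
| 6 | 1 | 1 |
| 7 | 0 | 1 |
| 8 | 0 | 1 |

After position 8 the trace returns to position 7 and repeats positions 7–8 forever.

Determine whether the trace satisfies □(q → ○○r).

No

q → ○○r must hold at every position from 0 onward. It fails at position 5, so □(q → ○○r) is false.
Positions where q holds: 2, 5, 6, 7, 8.
Check ○○r at each: 2→ok, 5→fails, 6→fails, 7→fails, 8→fails.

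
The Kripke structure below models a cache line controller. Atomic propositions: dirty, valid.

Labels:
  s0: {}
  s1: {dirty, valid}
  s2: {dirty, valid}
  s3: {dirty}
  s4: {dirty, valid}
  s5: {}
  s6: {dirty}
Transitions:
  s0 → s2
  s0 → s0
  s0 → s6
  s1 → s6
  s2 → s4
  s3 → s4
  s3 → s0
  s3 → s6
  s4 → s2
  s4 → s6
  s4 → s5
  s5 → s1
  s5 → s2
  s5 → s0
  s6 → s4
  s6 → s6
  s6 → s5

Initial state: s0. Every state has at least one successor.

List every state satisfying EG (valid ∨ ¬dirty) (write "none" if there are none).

States satisfying valid ∨ ¬dirty: {s0, s1, s2, s4, s5}.
States satisfying EG (valid ∨ ¬dirty): {s0, s2, s4, s5}.

{s0, s2, s4, s5}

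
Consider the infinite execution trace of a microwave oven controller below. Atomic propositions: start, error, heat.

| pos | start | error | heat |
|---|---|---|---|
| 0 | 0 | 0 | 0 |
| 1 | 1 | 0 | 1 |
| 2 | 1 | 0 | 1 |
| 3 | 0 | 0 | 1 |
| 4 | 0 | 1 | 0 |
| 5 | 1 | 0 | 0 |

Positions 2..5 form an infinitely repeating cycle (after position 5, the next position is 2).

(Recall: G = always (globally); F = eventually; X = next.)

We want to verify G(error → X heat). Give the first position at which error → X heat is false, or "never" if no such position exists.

4

Check error → X heat at each position in order: 0 ✓, 1 ✓, 2 ✓, 3 ✓.
At position 4 the labels are {error} and the next position 5 has {start}, so error → X heat is false there. This is the first violation.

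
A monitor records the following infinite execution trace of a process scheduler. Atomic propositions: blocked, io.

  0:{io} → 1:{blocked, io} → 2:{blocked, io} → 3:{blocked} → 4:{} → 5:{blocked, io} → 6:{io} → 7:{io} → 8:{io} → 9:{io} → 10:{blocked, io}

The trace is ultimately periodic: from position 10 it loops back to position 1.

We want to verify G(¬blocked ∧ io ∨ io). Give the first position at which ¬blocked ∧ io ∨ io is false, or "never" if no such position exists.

3

Check ¬blocked ∧ io ∨ io at each position in order: 0 ✓, 1 ✓, 2 ✓.
At position 3 the labels are {blocked}, so ¬blocked ∧ io ∨ io is false there. This is the first violation.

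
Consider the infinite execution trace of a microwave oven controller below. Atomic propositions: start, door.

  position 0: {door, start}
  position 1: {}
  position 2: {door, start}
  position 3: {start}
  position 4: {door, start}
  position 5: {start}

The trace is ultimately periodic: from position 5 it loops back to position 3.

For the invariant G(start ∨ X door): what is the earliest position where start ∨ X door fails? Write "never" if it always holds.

never

start ∨ X door holds at every position 0..5, and those are all the positions the trace ever visits, so the invariant G(start ∨ X door) is never violated.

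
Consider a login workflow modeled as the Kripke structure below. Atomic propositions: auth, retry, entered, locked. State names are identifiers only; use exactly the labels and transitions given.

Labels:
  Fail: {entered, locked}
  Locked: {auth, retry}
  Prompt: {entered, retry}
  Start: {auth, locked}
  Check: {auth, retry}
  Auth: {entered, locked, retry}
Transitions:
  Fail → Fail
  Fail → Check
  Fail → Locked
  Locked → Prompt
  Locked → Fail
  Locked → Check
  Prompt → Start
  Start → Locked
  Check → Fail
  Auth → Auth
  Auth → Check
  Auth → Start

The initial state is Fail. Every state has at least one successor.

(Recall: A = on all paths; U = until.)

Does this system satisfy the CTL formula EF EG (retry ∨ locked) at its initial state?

Holds

States satisfying EG (retry ∨ locked): {Fail, Locked, Prompt, Start, Check, Auth}.
States satisfying EF EG (retry ∨ locked): {Fail, Locked, Prompt, Start, Check, Auth}.
Some path from Fail reaches a state where EG (retry ∨ locked) holds.
Fail ∈ Sat(EF EG (retry ∨ locked)).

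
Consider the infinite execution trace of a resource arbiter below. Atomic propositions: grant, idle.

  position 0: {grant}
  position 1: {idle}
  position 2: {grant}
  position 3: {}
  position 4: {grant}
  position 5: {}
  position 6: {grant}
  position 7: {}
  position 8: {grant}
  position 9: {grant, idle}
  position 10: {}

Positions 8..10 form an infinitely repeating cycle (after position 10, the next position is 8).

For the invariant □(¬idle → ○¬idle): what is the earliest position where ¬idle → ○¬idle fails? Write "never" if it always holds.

At position 0 the labels are {grant} and the next position 1 has {idle}, so ¬idle → ○¬idle is false there. This is the first violation.

0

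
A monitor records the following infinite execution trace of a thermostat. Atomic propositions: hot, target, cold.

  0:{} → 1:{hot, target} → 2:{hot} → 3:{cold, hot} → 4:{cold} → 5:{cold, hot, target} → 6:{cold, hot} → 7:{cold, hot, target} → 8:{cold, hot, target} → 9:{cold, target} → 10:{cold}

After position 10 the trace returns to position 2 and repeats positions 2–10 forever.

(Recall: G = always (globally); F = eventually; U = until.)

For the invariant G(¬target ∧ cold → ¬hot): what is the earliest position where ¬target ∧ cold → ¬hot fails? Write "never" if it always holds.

3

Check ¬target ∧ cold → ¬hot at each position in order: 0 ✓, 1 ✓, 2 ✓.
At position 3 the labels are {cold, hot}, so ¬target ∧ cold → ¬hot is false there. This is the first violation.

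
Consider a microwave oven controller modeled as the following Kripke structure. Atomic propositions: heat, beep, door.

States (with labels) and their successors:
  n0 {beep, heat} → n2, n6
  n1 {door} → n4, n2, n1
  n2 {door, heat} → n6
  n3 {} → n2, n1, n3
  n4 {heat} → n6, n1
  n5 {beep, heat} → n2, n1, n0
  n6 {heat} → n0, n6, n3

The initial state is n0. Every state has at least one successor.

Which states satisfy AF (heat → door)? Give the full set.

{n1, n2, n3}

States satisfying heat → door: {n1, n2, n3}.
States satisfying AF (heat → door): {n1, n2, n3}.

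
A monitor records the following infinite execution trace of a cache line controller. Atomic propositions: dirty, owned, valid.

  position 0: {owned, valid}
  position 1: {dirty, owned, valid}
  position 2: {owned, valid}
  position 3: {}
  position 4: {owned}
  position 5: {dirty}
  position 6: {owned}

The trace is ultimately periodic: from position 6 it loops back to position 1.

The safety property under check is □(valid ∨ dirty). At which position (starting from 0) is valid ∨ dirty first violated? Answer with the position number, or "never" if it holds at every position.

3

Check valid ∨ dirty at each position in order: 0 ✓, 1 ✓, 2 ✓.
At position 3 the labels are {}, so valid ∨ dirty is false there. This is the first violation.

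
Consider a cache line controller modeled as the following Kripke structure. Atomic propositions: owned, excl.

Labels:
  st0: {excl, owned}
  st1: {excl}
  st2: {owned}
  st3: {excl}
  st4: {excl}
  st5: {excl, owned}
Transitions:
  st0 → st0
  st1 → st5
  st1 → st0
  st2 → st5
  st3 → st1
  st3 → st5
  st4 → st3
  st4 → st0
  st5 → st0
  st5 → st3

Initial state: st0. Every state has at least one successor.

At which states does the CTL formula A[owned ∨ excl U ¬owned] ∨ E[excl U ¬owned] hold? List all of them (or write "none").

States satisfying owned ∨ excl: {st0, st1, st2, st3, st4, st5}.
States satisfying ¬owned: {st1, st3, st4}.
States satisfying A[owned ∨ excl U ¬owned]: {st1, st3, st4}.
States satisfying excl: {st0, st1, st3, st4, st5}.
States satisfying E[excl U ¬owned]: {st1, st3, st4, st5}.
States satisfying A[owned ∨ excl U ¬owned] ∨ E[excl U ¬owned]: {st1, st3, st4, st5}.

{st1, st3, st4, st5}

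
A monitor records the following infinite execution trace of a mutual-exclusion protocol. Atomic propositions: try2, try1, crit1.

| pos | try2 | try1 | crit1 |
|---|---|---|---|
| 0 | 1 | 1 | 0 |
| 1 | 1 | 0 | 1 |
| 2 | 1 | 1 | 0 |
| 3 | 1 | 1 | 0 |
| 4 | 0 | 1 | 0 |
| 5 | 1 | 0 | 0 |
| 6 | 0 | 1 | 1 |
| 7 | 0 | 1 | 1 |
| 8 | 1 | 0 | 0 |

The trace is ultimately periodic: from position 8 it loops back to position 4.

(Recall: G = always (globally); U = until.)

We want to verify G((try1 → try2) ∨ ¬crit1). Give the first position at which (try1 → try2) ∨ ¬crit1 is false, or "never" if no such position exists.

Check (try1 → try2) ∨ ¬crit1 at each position in order: 0 ✓, 1 ✓, 2 ✓, 3 ✓, 4 ✓, 5 ✓.
At position 6 the labels are {crit1, try1}, so (try1 → try2) ∨ ¬crit1 is false there. This is the first violation.

6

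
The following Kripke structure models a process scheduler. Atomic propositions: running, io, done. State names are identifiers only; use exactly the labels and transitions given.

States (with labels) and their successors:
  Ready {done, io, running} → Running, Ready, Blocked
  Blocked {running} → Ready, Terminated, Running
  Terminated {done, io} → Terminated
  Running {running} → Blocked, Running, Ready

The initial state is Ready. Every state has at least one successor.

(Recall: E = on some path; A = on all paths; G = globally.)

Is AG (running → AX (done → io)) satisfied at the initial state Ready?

States satisfying running → AX (done → io): {Ready, Blocked, Terminated, Running}.
States satisfying AG (running → AX (done → io)): {Ready, Blocked, Terminated, Running}.
Every state reachable from Ready satisfies running → AX (done → io).
Ready ∈ Sat(AG (running → AX (done → io))).

Satisfied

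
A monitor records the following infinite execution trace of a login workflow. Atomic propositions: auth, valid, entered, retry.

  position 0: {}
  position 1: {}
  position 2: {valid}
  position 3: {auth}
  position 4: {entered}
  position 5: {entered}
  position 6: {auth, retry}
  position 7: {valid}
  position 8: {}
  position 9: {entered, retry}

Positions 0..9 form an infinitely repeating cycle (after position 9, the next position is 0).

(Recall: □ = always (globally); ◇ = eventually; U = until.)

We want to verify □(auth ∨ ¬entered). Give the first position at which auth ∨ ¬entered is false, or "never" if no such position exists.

4

Check auth ∨ ¬entered at each position in order: 0 ✓, 1 ✓, 2 ✓, 3 ✓.
At position 4 the labels are {entered}, so auth ∨ ¬entered is false there. This is the first violation.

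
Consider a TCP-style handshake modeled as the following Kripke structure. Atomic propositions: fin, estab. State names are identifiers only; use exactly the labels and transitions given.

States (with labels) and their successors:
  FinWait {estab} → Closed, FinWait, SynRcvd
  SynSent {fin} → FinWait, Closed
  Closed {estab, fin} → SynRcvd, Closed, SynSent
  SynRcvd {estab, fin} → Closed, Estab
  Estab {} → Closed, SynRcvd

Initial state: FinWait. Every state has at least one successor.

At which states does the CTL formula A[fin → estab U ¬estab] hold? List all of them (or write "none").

{SynSent, Estab}

States satisfying fin → estab: {FinWait, Closed, SynRcvd, Estab}.
States satisfying ¬estab: {SynSent, Estab}.
States satisfying A[fin → estab U ¬estab]: {SynSent, Estab}.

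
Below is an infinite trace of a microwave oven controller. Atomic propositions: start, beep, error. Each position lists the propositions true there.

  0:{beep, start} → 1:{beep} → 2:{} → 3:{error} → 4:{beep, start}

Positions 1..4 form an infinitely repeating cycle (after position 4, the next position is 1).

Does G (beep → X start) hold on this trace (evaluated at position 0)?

beep → X start must hold at every position from 0 onward. It fails at position 0, so G (beep → X start) is false.
Positions where beep holds: 0, 1, 4.
Check X start at each: 0→fails, 1→fails, 4→fails.

No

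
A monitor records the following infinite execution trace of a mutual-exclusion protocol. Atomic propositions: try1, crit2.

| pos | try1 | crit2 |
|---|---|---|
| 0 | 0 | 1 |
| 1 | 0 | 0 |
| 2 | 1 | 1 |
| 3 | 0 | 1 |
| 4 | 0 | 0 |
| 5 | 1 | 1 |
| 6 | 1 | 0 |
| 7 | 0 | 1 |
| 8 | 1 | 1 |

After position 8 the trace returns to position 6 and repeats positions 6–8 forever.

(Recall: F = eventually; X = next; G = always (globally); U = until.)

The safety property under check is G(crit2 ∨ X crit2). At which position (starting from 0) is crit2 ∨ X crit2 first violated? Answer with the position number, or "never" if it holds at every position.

crit2 ∨ X crit2 holds at every position 0..8, and those are all the positions the trace ever visits, so the invariant G(crit2 ∨ X crit2) is never violated.

never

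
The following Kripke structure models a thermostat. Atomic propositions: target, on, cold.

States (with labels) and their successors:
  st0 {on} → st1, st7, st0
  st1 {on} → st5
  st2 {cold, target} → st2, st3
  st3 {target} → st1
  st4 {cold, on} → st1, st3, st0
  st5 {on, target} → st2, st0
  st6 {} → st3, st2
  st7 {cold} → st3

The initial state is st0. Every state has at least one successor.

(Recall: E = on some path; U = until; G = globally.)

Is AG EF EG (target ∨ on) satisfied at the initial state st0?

Yes

States satisfying EF EG (target ∨ on): {st0, st1, st2, st3, st4, st5, st6, st7}.
States satisfying AG EF EG (target ∨ on): {st0, st1, st2, st3, st4, st5, st6, st7}.
Every state reachable from st0 satisfies EF EG (target ∨ on).
st0 ∈ Sat(AG EF EG (target ∨ on)).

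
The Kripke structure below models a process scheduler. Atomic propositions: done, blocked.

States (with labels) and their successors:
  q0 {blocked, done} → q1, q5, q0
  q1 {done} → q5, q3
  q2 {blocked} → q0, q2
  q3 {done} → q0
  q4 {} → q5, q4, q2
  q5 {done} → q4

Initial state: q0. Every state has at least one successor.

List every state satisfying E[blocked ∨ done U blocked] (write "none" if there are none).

States satisfying blocked ∨ done: {q0, q1, q2, q3, q5}.
States satisfying blocked: {q0, q2}.
States satisfying E[blocked ∨ done U blocked]: {q0, q1, q2, q3}.

{q0, q1, q2, q3}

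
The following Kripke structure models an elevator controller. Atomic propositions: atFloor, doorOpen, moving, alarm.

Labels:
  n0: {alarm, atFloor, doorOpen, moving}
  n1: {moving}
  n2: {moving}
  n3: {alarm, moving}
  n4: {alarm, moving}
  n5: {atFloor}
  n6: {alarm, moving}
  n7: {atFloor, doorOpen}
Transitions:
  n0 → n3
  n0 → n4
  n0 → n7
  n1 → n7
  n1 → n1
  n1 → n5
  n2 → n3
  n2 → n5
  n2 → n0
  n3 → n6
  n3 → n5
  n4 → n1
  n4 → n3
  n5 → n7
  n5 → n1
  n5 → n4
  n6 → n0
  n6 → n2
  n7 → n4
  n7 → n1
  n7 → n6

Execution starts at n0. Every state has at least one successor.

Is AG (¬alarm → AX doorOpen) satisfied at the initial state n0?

Does not hold

States satisfying ¬alarm → AX doorOpen: {n0, n3, n4, n6}.
States satisfying AG (¬alarm → AX doorOpen): ∅.
n1 is reachable from n0 and violates ¬alarm → AX doorOpen, so AG fails at n0.
n0 ∉ Sat(AG (¬alarm → AX doorOpen)).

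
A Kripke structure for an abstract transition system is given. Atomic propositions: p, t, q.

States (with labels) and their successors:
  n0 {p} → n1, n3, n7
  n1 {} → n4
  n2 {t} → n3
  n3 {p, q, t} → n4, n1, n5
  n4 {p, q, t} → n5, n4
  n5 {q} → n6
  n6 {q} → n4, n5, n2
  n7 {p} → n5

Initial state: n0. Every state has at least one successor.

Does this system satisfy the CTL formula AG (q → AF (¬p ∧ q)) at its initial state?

States satisfying q → AF (¬p ∧ q): {n0, n1, n2, n5, n6, n7}.
States satisfying AG (q → AF (¬p ∧ q)): ∅.
n3 is reachable from n0 and violates q → AF (¬p ∧ q), so AG fails at n0.
n0 ∉ Sat(AG (q → AF (¬p ∧ q))).

Violated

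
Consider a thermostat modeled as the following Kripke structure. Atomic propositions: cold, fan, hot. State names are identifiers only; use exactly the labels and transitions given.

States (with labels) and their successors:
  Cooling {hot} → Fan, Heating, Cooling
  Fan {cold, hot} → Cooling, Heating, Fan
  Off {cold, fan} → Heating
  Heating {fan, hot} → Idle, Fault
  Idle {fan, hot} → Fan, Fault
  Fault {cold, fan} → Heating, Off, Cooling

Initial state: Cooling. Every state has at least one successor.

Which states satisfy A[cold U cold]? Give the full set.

States satisfying cold: {Fan, Off, Fault}.
States satisfying A[cold U cold]: {Fan, Off, Fault}.

{Fan, Off, Fault}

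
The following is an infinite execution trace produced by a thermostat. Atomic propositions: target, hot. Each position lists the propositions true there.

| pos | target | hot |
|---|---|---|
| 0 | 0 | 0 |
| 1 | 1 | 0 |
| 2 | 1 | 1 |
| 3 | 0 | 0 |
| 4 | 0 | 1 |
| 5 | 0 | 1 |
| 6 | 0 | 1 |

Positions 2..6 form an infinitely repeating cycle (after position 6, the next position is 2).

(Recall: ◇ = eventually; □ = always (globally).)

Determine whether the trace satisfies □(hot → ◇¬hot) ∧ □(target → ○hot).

No

hot → ◇¬hot holds at every position 0..6, and those are all positions ever visited, so □(hot → ◇¬hot) holds.
Positions where hot holds: 2, 4, 5, 6.
Check ◇¬hot at each: 2→ok, 4→ok, 5→ok, 6→ok.
target → ○hot must hold at every position from 0 onward. It fails at position 2, so □(target → ○hot) is false.
Positions where target holds: 1, 2.
Check ○hot at each: 1→ok, 2→fails.
At position 0: □(hot → ◇¬hot) is true; □(target → ○hot) is false; so □(hot → ◇¬hot) ∧ □(target → ○hot) is false.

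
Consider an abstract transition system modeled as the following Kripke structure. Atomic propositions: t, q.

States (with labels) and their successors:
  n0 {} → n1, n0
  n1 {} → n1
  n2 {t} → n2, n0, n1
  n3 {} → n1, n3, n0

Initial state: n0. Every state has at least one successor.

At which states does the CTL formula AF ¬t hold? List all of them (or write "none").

States satisfying ¬t: {n0, n1, n3}.
States satisfying AF ¬t: {n0, n1, n3}.

{n0, n1, n3}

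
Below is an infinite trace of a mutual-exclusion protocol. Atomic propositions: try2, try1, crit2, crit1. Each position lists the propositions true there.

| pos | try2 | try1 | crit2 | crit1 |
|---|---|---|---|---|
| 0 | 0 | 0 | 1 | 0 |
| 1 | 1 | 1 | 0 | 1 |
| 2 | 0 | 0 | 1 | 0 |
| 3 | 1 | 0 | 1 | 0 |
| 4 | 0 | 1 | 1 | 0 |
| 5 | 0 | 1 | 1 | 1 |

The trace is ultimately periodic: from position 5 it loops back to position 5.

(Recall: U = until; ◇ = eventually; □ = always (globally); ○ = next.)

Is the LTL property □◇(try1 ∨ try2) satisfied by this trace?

◇(try1 ∨ try2) holds at every position 0..5, and those are all positions ever visited, so □◇(try1 ∨ try2) holds.

Yes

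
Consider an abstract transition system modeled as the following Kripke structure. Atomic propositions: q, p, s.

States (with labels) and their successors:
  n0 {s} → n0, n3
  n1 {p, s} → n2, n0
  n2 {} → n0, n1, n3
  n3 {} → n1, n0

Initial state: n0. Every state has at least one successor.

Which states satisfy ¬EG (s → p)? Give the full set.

{n0}

States satisfying s → p: {n1, n2, n3}.
States satisfying EG (s → p): {n1, n2, n3}.
States satisfying ¬EG (s → p): {n0}.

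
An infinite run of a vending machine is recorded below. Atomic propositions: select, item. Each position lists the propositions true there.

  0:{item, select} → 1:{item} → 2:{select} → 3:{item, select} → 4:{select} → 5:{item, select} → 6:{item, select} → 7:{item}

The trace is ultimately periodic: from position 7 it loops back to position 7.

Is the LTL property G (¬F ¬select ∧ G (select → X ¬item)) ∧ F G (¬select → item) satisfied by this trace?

No

¬F ¬select ∧ G (select → X ¬item) must hold at every position from 0 onward. It fails at position 0, so G (¬F ¬select ∧ G (select → X ¬item)) is false.
G (¬select → item) holds at position 0, which is reachable from 0, so F G (¬select → item) holds.
At position 0: G (¬F ¬select ∧ G (select → X ¬item)) is false; F G (¬select → item) is true; so G (¬F ¬select ∧ G (select → X ¬item)) ∧ F G (¬select → item) is false.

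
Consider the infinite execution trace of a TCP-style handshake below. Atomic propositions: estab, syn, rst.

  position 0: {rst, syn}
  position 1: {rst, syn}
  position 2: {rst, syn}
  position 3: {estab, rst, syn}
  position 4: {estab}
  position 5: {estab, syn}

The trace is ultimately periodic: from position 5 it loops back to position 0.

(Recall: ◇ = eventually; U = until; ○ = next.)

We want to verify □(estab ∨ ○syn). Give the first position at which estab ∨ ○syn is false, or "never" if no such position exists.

never

estab ∨ ○syn holds at every position 0..5, and those are all the positions the trace ever visits, so the invariant □(estab ∨ ○syn) is never violated.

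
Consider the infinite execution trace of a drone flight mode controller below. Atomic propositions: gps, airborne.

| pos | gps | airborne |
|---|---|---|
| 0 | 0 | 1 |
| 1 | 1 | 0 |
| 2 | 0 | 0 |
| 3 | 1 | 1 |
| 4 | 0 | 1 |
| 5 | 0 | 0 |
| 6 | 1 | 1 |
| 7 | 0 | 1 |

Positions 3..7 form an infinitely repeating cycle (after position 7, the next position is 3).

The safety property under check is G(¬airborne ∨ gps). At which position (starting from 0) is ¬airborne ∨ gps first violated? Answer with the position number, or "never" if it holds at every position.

0

At position 0 the labels are {airborne}, so ¬airborne ∨ gps is false there. This is the first violation.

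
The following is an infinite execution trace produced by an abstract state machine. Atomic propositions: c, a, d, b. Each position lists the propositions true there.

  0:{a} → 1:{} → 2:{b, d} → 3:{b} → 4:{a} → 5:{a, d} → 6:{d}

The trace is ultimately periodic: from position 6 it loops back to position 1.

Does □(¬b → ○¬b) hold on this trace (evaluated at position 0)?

¬b → ○¬b must hold at every position from 0 onward. It fails at position 1, so □(¬b → ○¬b) is false.
Positions where ¬b holds: 0, 1, 4, 5, 6.
Check ○¬b at each: 0→ok, 1→fails, 4→ok, 5→ok, 6→ok.

Violated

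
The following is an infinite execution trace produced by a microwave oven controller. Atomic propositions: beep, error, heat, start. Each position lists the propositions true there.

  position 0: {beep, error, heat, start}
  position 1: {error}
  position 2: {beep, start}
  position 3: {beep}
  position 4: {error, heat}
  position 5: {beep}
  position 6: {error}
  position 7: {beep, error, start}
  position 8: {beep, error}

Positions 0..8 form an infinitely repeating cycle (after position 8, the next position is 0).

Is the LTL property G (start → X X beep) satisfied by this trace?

Violated

start → X X beep must hold at every position from 0 onward. It fails at position 2, so G (start → X X beep) is false.
Positions where start holds: 0, 2, 7.
Check X X beep at each: 0→ok, 2→fails, 7→ok.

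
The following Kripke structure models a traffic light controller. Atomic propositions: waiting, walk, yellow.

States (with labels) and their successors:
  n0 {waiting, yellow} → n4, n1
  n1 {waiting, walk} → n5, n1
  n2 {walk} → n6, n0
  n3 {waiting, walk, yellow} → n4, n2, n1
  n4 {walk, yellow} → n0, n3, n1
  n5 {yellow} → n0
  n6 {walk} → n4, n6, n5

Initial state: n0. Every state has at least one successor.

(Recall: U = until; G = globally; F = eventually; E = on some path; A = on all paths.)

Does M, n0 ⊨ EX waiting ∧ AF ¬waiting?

No

States satisfying waiting: {n0, n1, n3}.
States satisfying EX waiting: {n0, n1, n2, n3, n4, n5}.
States satisfying ¬waiting: {n2, n4, n5, n6}.
States satisfying AF ¬waiting: {n2, n4, n5, n6}.
States satisfying EX waiting ∧ AF ¬waiting: {n2, n4, n5}.
n0 ∉ Sat(EX waiting ∧ AF ¬waiting).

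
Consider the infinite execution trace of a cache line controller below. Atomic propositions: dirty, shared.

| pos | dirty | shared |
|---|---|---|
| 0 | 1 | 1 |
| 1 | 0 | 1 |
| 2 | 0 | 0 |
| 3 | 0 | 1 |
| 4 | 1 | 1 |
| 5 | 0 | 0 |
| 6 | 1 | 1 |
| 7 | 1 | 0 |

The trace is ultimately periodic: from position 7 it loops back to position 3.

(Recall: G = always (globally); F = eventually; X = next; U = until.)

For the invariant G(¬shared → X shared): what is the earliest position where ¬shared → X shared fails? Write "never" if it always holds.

never

¬shared → X shared holds at every position 0..7, and those are all the positions the trace ever visits, so the invariant G(¬shared → X shared) is never violated.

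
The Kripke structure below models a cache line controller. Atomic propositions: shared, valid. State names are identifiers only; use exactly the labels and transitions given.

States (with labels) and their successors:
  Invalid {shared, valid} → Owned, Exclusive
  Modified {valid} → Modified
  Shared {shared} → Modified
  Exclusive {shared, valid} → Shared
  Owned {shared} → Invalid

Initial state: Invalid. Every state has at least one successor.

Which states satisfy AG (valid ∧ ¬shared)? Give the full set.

{Modified}

States satisfying valid ∧ ¬shared: {Modified}.
States satisfying AG (valid ∧ ¬shared): {Modified}.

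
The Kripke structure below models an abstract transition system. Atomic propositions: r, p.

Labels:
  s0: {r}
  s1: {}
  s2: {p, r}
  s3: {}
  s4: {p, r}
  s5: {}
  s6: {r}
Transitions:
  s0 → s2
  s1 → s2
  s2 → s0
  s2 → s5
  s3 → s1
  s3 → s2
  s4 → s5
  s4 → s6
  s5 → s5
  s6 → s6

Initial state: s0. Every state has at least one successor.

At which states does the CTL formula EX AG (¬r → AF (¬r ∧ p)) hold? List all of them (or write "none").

{s4, s6}

States satisfying AG (¬r → AF (¬r ∧ p)): {s6}.
States satisfying EX AG (¬r → AF (¬r ∧ p)): {s4, s6}.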